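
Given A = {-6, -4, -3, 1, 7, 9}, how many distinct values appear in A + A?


A + A = {a + a' : a, a' ∈ A}; |A| = 6.
General bounds: 2|A| - 1 ≤ |A + A| ≤ |A|(|A|+1)/2, i.e. 11 ≤ |A + A| ≤ 21.
Lower bound 2|A|-1 is attained iff A is an arithmetic progression.
Enumerate sums a + a' for a ≤ a' (symmetric, so this suffices):
a = -6: -6+-6=-12, -6+-4=-10, -6+-3=-9, -6+1=-5, -6+7=1, -6+9=3
a = -4: -4+-4=-8, -4+-3=-7, -4+1=-3, -4+7=3, -4+9=5
a = -3: -3+-3=-6, -3+1=-2, -3+7=4, -3+9=6
a = 1: 1+1=2, 1+7=8, 1+9=10
a = 7: 7+7=14, 7+9=16
a = 9: 9+9=18
Distinct sums: {-12, -10, -9, -8, -7, -6, -5, -3, -2, 1, 2, 3, 4, 5, 6, 8, 10, 14, 16, 18}
|A + A| = 20

|A + A| = 20


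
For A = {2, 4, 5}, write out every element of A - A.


A - A = {a - a' : a, a' ∈ A}.
Compute a - a' for each ordered pair (a, a'):
a = 2: 2-2=0, 2-4=-2, 2-5=-3
a = 4: 4-2=2, 4-4=0, 4-5=-1
a = 5: 5-2=3, 5-4=1, 5-5=0
Collecting distinct values (and noting 0 appears from a-a):
A - A = {-3, -2, -1, 0, 1, 2, 3}
|A - A| = 7

A - A = {-3, -2, -1, 0, 1, 2, 3}


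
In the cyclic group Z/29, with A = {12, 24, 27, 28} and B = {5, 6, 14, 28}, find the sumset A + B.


Work in Z/29Z: reduce every sum a + b modulo 29.
Enumerate all 16 pairs:
a = 12: 12+5=17, 12+6=18, 12+14=26, 12+28=11
a = 24: 24+5=0, 24+6=1, 24+14=9, 24+28=23
a = 27: 27+5=3, 27+6=4, 27+14=12, 27+28=26
a = 28: 28+5=4, 28+6=5, 28+14=13, 28+28=27
Distinct residues collected: {0, 1, 3, 4, 5, 9, 11, 12, 13, 17, 18, 23, 26, 27}
|A + B| = 14 (out of 29 total residues).

A + B = {0, 1, 3, 4, 5, 9, 11, 12, 13, 17, 18, 23, 26, 27}


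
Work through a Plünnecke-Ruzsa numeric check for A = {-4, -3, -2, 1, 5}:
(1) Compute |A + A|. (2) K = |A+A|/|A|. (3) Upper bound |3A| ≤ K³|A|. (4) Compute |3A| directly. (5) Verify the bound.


|A| = 5.
Step 1: Compute A + A by enumerating all 25 pairs.
A + A = {-8, -7, -6, -5, -4, -3, -2, -1, 1, 2, 3, 6, 10}, so |A + A| = 13.
Step 2: Doubling constant K = |A + A|/|A| = 13/5 = 13/5 ≈ 2.6000.
Step 3: Plünnecke-Ruzsa gives |3A| ≤ K³·|A| = (2.6000)³ · 5 ≈ 87.8800.
Step 4: Compute 3A = A + A + A directly by enumerating all triples (a,b,c) ∈ A³; |3A| = 22.
Step 5: Check 22 ≤ 87.8800? Yes ✓.

K = 13/5, Plünnecke-Ruzsa bound K³|A| ≈ 87.8800, |3A| = 22, inequality holds.


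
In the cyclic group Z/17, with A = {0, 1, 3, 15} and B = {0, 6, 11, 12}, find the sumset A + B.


Work in Z/17Z: reduce every sum a + b modulo 17.
Enumerate all 16 pairs:
a = 0: 0+0=0, 0+6=6, 0+11=11, 0+12=12
a = 1: 1+0=1, 1+6=7, 1+11=12, 1+12=13
a = 3: 3+0=3, 3+6=9, 3+11=14, 3+12=15
a = 15: 15+0=15, 15+6=4, 15+11=9, 15+12=10
Distinct residues collected: {0, 1, 3, 4, 6, 7, 9, 10, 11, 12, 13, 14, 15}
|A + B| = 13 (out of 17 total residues).

A + B = {0, 1, 3, 4, 6, 7, 9, 10, 11, 12, 13, 14, 15}


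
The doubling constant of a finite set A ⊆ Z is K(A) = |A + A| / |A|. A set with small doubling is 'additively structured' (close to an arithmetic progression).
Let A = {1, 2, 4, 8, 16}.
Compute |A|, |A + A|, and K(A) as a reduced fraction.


|A| = 5.
Compute A + A by enumerating all 25 pairs.
A + A = {2, 3, 4, 5, 6, 8, 9, 10, 12, 16, 17, 18, 20, 24, 32}, so |A + A| = 15.
K = |A + A| / |A| = 15/5 = 3/1 ≈ 3.0000.
Reference: AP of size 5 gives K = 9/5 ≈ 1.8000; a fully generic set of size 5 gives K ≈ 3.0000.

|A| = 5, |A + A| = 15, K = 15/5 = 3/1.


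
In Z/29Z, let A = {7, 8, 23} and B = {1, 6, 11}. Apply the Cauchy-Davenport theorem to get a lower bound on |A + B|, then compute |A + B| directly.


Cauchy-Davenport: |A + B| ≥ min(p, |A| + |B| - 1) for A, B nonempty in Z/pZ.
|A| = 3, |B| = 3, p = 29.
CD lower bound = min(29, 3 + 3 - 1) = min(29, 5) = 5.
Compute A + B mod 29 directly:
a = 7: 7+1=8, 7+6=13, 7+11=18
a = 8: 8+1=9, 8+6=14, 8+11=19
a = 23: 23+1=24, 23+6=0, 23+11=5
A + B = {0, 5, 8, 9, 13, 14, 18, 19, 24}, so |A + B| = 9.
Verify: 9 ≥ 5? Yes ✓.

CD lower bound = 5, actual |A + B| = 9.


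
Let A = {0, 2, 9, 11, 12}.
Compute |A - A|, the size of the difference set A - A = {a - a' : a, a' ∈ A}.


A - A = {a - a' : a, a' ∈ A}; |A| = 5.
Bounds: 2|A|-1 ≤ |A - A| ≤ |A|² - |A| + 1, i.e. 9 ≤ |A - A| ≤ 21.
Note: 0 ∈ A - A always (from a - a). The set is symmetric: if d ∈ A - A then -d ∈ A - A.
Enumerate nonzero differences d = a - a' with a > a' (then include -d):
Positive differences: {1, 2, 3, 7, 9, 10, 11, 12}
Full difference set: {0} ∪ (positive diffs) ∪ (negative diffs).
|A - A| = 1 + 2·8 = 17 (matches direct enumeration: 17).

|A - A| = 17


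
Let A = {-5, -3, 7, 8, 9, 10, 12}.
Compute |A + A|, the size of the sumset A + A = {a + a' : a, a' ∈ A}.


A + A = {a + a' : a, a' ∈ A}; |A| = 7.
General bounds: 2|A| - 1 ≤ |A + A| ≤ |A|(|A|+1)/2, i.e. 13 ≤ |A + A| ≤ 28.
Lower bound 2|A|-1 is attained iff A is an arithmetic progression.
Enumerate sums a + a' for a ≤ a' (symmetric, so this suffices):
a = -5: -5+-5=-10, -5+-3=-8, -5+7=2, -5+8=3, -5+9=4, -5+10=5, -5+12=7
a = -3: -3+-3=-6, -3+7=4, -3+8=5, -3+9=6, -3+10=7, -3+12=9
a = 7: 7+7=14, 7+8=15, 7+9=16, 7+10=17, 7+12=19
a = 8: 8+8=16, 8+9=17, 8+10=18, 8+12=20
a = 9: 9+9=18, 9+10=19, 9+12=21
a = 10: 10+10=20, 10+12=22
a = 12: 12+12=24
Distinct sums: {-10, -8, -6, 2, 3, 4, 5, 6, 7, 9, 14, 15, 16, 17, 18, 19, 20, 21, 22, 24}
|A + A| = 20

|A + A| = 20


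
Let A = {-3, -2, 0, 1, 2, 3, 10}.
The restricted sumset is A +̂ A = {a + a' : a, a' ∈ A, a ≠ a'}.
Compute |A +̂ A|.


Restricted sumset: A +̂ A = {a + a' : a ∈ A, a' ∈ A, a ≠ a'}.
Equivalently, take A + A and drop any sum 2a that is achievable ONLY as a + a for a ∈ A (i.e. sums representable only with equal summands).
Enumerate pairs (a, a') with a < a' (symmetric, so each unordered pair gives one sum; this covers all a ≠ a'):
  -3 + -2 = -5
  -3 + 0 = -3
  -3 + 1 = -2
  -3 + 2 = -1
  -3 + 3 = 0
  -3 + 10 = 7
  -2 + 0 = -2
  -2 + 1 = -1
  -2 + 2 = 0
  -2 + 3 = 1
  -2 + 10 = 8
  0 + 1 = 1
  0 + 2 = 2
  0 + 3 = 3
  0 + 10 = 10
  1 + 2 = 3
  1 + 3 = 4
  1 + 10 = 11
  2 + 3 = 5
  2 + 10 = 12
  3 + 10 = 13
Collected distinct sums: {-5, -3, -2, -1, 0, 1, 2, 3, 4, 5, 7, 8, 10, 11, 12, 13}
|A +̂ A| = 16
(Reference bound: |A +̂ A| ≥ 2|A| - 3 for |A| ≥ 2, with |A| = 7 giving ≥ 11.)

|A +̂ A| = 16


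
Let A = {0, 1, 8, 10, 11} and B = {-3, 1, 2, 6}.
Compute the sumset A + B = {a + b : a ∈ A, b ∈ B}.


A + B = {a + b : a ∈ A, b ∈ B}.
Enumerate all |A|·|B| = 5·4 = 20 pairs (a, b) and collect distinct sums.
a = 0: 0+-3=-3, 0+1=1, 0+2=2, 0+6=6
a = 1: 1+-3=-2, 1+1=2, 1+2=3, 1+6=7
a = 8: 8+-3=5, 8+1=9, 8+2=10, 8+6=14
a = 10: 10+-3=7, 10+1=11, 10+2=12, 10+6=16
a = 11: 11+-3=8, 11+1=12, 11+2=13, 11+6=17
Collecting distinct sums: A + B = {-3, -2, 1, 2, 3, 5, 6, 7, 8, 9, 10, 11, 12, 13, 14, 16, 17}
|A + B| = 17

A + B = {-3, -2, 1, 2, 3, 5, 6, 7, 8, 9, 10, 11, 12, 13, 14, 16, 17}


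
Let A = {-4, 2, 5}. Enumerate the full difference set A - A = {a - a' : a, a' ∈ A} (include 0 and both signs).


A - A = {a - a' : a, a' ∈ A}.
Compute a - a' for each ordered pair (a, a'):
a = -4: -4--4=0, -4-2=-6, -4-5=-9
a = 2: 2--4=6, 2-2=0, 2-5=-3
a = 5: 5--4=9, 5-2=3, 5-5=0
Collecting distinct values (and noting 0 appears from a-a):
A - A = {-9, -6, -3, 0, 3, 6, 9}
|A - A| = 7

A - A = {-9, -6, -3, 0, 3, 6, 9}


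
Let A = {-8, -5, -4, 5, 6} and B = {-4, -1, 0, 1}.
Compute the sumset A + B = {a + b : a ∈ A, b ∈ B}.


A + B = {a + b : a ∈ A, b ∈ B}.
Enumerate all |A|·|B| = 5·4 = 20 pairs (a, b) and collect distinct sums.
a = -8: -8+-4=-12, -8+-1=-9, -8+0=-8, -8+1=-7
a = -5: -5+-4=-9, -5+-1=-6, -5+0=-5, -5+1=-4
a = -4: -4+-4=-8, -4+-1=-5, -4+0=-4, -4+1=-3
a = 5: 5+-4=1, 5+-1=4, 5+0=5, 5+1=6
a = 6: 6+-4=2, 6+-1=5, 6+0=6, 6+1=7
Collecting distinct sums: A + B = {-12, -9, -8, -7, -6, -5, -4, -3, 1, 2, 4, 5, 6, 7}
|A + B| = 14

A + B = {-12, -9, -8, -7, -6, -5, -4, -3, 1, 2, 4, 5, 6, 7}


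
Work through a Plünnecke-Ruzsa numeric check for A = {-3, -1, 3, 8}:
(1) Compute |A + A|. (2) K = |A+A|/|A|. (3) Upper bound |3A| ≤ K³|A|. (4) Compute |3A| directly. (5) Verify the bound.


|A| = 4.
Step 1: Compute A + A by enumerating all 16 pairs.
A + A = {-6, -4, -2, 0, 2, 5, 6, 7, 11, 16}, so |A + A| = 10.
Step 2: Doubling constant K = |A + A|/|A| = 10/4 = 10/4 ≈ 2.5000.
Step 3: Plünnecke-Ruzsa gives |3A| ≤ K³·|A| = (2.5000)³ · 4 ≈ 62.5000.
Step 4: Compute 3A = A + A + A directly by enumerating all triples (a,b,c) ∈ A³; |3A| = 19.
Step 5: Check 19 ≤ 62.5000? Yes ✓.

K = 10/4, Plünnecke-Ruzsa bound K³|A| ≈ 62.5000, |3A| = 19, inequality holds.


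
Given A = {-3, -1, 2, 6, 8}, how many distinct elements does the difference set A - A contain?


A - A = {a - a' : a, a' ∈ A}; |A| = 5.
Bounds: 2|A|-1 ≤ |A - A| ≤ |A|² - |A| + 1, i.e. 9 ≤ |A - A| ≤ 21.
Note: 0 ∈ A - A always (from a - a). The set is symmetric: if d ∈ A - A then -d ∈ A - A.
Enumerate nonzero differences d = a - a' with a > a' (then include -d):
Positive differences: {2, 3, 4, 5, 6, 7, 9, 11}
Full difference set: {0} ∪ (positive diffs) ∪ (negative diffs).
|A - A| = 1 + 2·8 = 17 (matches direct enumeration: 17).

|A - A| = 17


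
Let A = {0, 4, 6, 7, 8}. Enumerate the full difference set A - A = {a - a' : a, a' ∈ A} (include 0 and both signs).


A - A = {a - a' : a, a' ∈ A}.
Compute a - a' for each ordered pair (a, a'):
a = 0: 0-0=0, 0-4=-4, 0-6=-6, 0-7=-7, 0-8=-8
a = 4: 4-0=4, 4-4=0, 4-6=-2, 4-7=-3, 4-8=-4
a = 6: 6-0=6, 6-4=2, 6-6=0, 6-7=-1, 6-8=-2
a = 7: 7-0=7, 7-4=3, 7-6=1, 7-7=0, 7-8=-1
a = 8: 8-0=8, 8-4=4, 8-6=2, 8-7=1, 8-8=0
Collecting distinct values (and noting 0 appears from a-a):
A - A = {-8, -7, -6, -4, -3, -2, -1, 0, 1, 2, 3, 4, 6, 7, 8}
|A - A| = 15

A - A = {-8, -7, -6, -4, -3, -2, -1, 0, 1, 2, 3, 4, 6, 7, 8}


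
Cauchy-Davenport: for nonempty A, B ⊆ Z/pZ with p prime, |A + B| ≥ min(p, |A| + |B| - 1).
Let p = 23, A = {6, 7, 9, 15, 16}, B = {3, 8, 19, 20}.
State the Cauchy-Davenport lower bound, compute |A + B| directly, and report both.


Cauchy-Davenport: |A + B| ≥ min(p, |A| + |B| - 1) for A, B nonempty in Z/pZ.
|A| = 5, |B| = 4, p = 23.
CD lower bound = min(23, 5 + 4 - 1) = min(23, 8) = 8.
Compute A + B mod 23 directly:
a = 6: 6+3=9, 6+8=14, 6+19=2, 6+20=3
a = 7: 7+3=10, 7+8=15, 7+19=3, 7+20=4
a = 9: 9+3=12, 9+8=17, 9+19=5, 9+20=6
a = 15: 15+3=18, 15+8=0, 15+19=11, 15+20=12
a = 16: 16+3=19, 16+8=1, 16+19=12, 16+20=13
A + B = {0, 1, 2, 3, 4, 5, 6, 9, 10, 11, 12, 13, 14, 15, 17, 18, 19}, so |A + B| = 17.
Verify: 17 ≥ 8? Yes ✓.

CD lower bound = 8, actual |A + B| = 17.


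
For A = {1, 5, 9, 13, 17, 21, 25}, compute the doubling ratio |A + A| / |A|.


|A| = 7.
Compute A + A by enumerating all 49 pairs.
A + A = {2, 6, 10, 14, 18, 22, 26, 30, 34, 38, 42, 46, 50}, so |A + A| = 13.
K = |A + A| / |A| = 13/7 (already in lowest terms) ≈ 1.8571.
Reference: AP of size 7 gives K = 13/7 ≈ 1.8571; a fully generic set of size 7 gives K ≈ 4.0000.

|A| = 7, |A + A| = 13, K = 13/7.


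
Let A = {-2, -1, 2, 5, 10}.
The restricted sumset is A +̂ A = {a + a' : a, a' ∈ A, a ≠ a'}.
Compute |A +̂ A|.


Restricted sumset: A +̂ A = {a + a' : a ∈ A, a' ∈ A, a ≠ a'}.
Equivalently, take A + A and drop any sum 2a that is achievable ONLY as a + a for a ∈ A (i.e. sums representable only with equal summands).
Enumerate pairs (a, a') with a < a' (symmetric, so each unordered pair gives one sum; this covers all a ≠ a'):
  -2 + -1 = -3
  -2 + 2 = 0
  -2 + 5 = 3
  -2 + 10 = 8
  -1 + 2 = 1
  -1 + 5 = 4
  -1 + 10 = 9
  2 + 5 = 7
  2 + 10 = 12
  5 + 10 = 15
Collected distinct sums: {-3, 0, 1, 3, 4, 7, 8, 9, 12, 15}
|A +̂ A| = 10
(Reference bound: |A +̂ A| ≥ 2|A| - 3 for |A| ≥ 2, with |A| = 5 giving ≥ 7.)

|A +̂ A| = 10


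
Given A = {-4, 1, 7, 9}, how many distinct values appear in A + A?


A + A = {a + a' : a, a' ∈ A}; |A| = 4.
General bounds: 2|A| - 1 ≤ |A + A| ≤ |A|(|A|+1)/2, i.e. 7 ≤ |A + A| ≤ 10.
Lower bound 2|A|-1 is attained iff A is an arithmetic progression.
Enumerate sums a + a' for a ≤ a' (symmetric, so this suffices):
a = -4: -4+-4=-8, -4+1=-3, -4+7=3, -4+9=5
a = 1: 1+1=2, 1+7=8, 1+9=10
a = 7: 7+7=14, 7+9=16
a = 9: 9+9=18
Distinct sums: {-8, -3, 2, 3, 5, 8, 10, 14, 16, 18}
|A + A| = 10

|A + A| = 10


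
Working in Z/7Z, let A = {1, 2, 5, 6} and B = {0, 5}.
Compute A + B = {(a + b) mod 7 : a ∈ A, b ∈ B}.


Work in Z/7Z: reduce every sum a + b modulo 7.
Enumerate all 8 pairs:
a = 1: 1+0=1, 1+5=6
a = 2: 2+0=2, 2+5=0
a = 5: 5+0=5, 5+5=3
a = 6: 6+0=6, 6+5=4
Distinct residues collected: {0, 1, 2, 3, 4, 5, 6}
|A + B| = 7 (out of 7 total residues).

A + B = {0, 1, 2, 3, 4, 5, 6}


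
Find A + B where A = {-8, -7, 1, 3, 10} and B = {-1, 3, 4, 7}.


A + B = {a + b : a ∈ A, b ∈ B}.
Enumerate all |A|·|B| = 5·4 = 20 pairs (a, b) and collect distinct sums.
a = -8: -8+-1=-9, -8+3=-5, -8+4=-4, -8+7=-1
a = -7: -7+-1=-8, -7+3=-4, -7+4=-3, -7+7=0
a = 1: 1+-1=0, 1+3=4, 1+4=5, 1+7=8
a = 3: 3+-1=2, 3+3=6, 3+4=7, 3+7=10
a = 10: 10+-1=9, 10+3=13, 10+4=14, 10+7=17
Collecting distinct sums: A + B = {-9, -8, -5, -4, -3, -1, 0, 2, 4, 5, 6, 7, 8, 9, 10, 13, 14, 17}
|A + B| = 18

A + B = {-9, -8, -5, -4, -3, -1, 0, 2, 4, 5, 6, 7, 8, 9, 10, 13, 14, 17}


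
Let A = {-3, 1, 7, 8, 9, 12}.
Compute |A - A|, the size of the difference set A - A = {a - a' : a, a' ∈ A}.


A - A = {a - a' : a, a' ∈ A}; |A| = 6.
Bounds: 2|A|-1 ≤ |A - A| ≤ |A|² - |A| + 1, i.e. 11 ≤ |A - A| ≤ 31.
Note: 0 ∈ A - A always (from a - a). The set is symmetric: if d ∈ A - A then -d ∈ A - A.
Enumerate nonzero differences d = a - a' with a > a' (then include -d):
Positive differences: {1, 2, 3, 4, 5, 6, 7, 8, 10, 11, 12, 15}
Full difference set: {0} ∪ (positive diffs) ∪ (negative diffs).
|A - A| = 1 + 2·12 = 25 (matches direct enumeration: 25).

|A - A| = 25


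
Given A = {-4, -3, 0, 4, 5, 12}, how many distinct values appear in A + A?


A + A = {a + a' : a, a' ∈ A}; |A| = 6.
General bounds: 2|A| - 1 ≤ |A + A| ≤ |A|(|A|+1)/2, i.e. 11 ≤ |A + A| ≤ 21.
Lower bound 2|A|-1 is attained iff A is an arithmetic progression.
Enumerate sums a + a' for a ≤ a' (symmetric, so this suffices):
a = -4: -4+-4=-8, -4+-3=-7, -4+0=-4, -4+4=0, -4+5=1, -4+12=8
a = -3: -3+-3=-6, -3+0=-3, -3+4=1, -3+5=2, -3+12=9
a = 0: 0+0=0, 0+4=4, 0+5=5, 0+12=12
a = 4: 4+4=8, 4+5=9, 4+12=16
a = 5: 5+5=10, 5+12=17
a = 12: 12+12=24
Distinct sums: {-8, -7, -6, -4, -3, 0, 1, 2, 4, 5, 8, 9, 10, 12, 16, 17, 24}
|A + A| = 17

|A + A| = 17


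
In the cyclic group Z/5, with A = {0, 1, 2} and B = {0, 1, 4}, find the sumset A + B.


Work in Z/5Z: reduce every sum a + b modulo 5.
Enumerate all 9 pairs:
a = 0: 0+0=0, 0+1=1, 0+4=4
a = 1: 1+0=1, 1+1=2, 1+4=0
a = 2: 2+0=2, 2+1=3, 2+4=1
Distinct residues collected: {0, 1, 2, 3, 4}
|A + B| = 5 (out of 5 total residues).

A + B = {0, 1, 2, 3, 4}


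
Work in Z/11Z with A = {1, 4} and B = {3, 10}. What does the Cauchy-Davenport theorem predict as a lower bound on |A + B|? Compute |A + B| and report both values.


Cauchy-Davenport: |A + B| ≥ min(p, |A| + |B| - 1) for A, B nonempty in Z/pZ.
|A| = 2, |B| = 2, p = 11.
CD lower bound = min(11, 2 + 2 - 1) = min(11, 3) = 3.
Compute A + B mod 11 directly:
a = 1: 1+3=4, 1+10=0
a = 4: 4+3=7, 4+10=3
A + B = {0, 3, 4, 7}, so |A + B| = 4.
Verify: 4 ≥ 3? Yes ✓.

CD lower bound = 3, actual |A + B| = 4.


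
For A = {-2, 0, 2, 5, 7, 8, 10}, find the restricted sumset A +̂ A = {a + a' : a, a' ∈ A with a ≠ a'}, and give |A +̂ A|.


Restricted sumset: A +̂ A = {a + a' : a ∈ A, a' ∈ A, a ≠ a'}.
Equivalently, take A + A and drop any sum 2a that is achievable ONLY as a + a for a ∈ A (i.e. sums representable only with equal summands).
Enumerate pairs (a, a') with a < a' (symmetric, so each unordered pair gives one sum; this covers all a ≠ a'):
  -2 + 0 = -2
  -2 + 2 = 0
  -2 + 5 = 3
  -2 + 7 = 5
  -2 + 8 = 6
  -2 + 10 = 8
  0 + 2 = 2
  0 + 5 = 5
  0 + 7 = 7
  0 + 8 = 8
  0 + 10 = 10
  2 + 5 = 7
  2 + 7 = 9
  2 + 8 = 10
  2 + 10 = 12
  5 + 7 = 12
  5 + 8 = 13
  5 + 10 = 15
  7 + 8 = 15
  7 + 10 = 17
  8 + 10 = 18
Collected distinct sums: {-2, 0, 2, 3, 5, 6, 7, 8, 9, 10, 12, 13, 15, 17, 18}
|A +̂ A| = 15
(Reference bound: |A +̂ A| ≥ 2|A| - 3 for |A| ≥ 2, with |A| = 7 giving ≥ 11.)

|A +̂ A| = 15


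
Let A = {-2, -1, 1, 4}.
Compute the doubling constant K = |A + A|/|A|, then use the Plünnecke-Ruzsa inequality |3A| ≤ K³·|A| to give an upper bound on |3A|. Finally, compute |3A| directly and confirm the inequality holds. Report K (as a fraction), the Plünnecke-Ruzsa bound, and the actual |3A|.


|A| = 4.
Step 1: Compute A + A by enumerating all 16 pairs.
A + A = {-4, -3, -2, -1, 0, 2, 3, 5, 8}, so |A + A| = 9.
Step 2: Doubling constant K = |A + A|/|A| = 9/4 = 9/4 ≈ 2.2500.
Step 3: Plünnecke-Ruzsa gives |3A| ≤ K³·|A| = (2.2500)³ · 4 ≈ 45.5625.
Step 4: Compute 3A = A + A + A directly by enumerating all triples (a,b,c) ∈ A³; |3A| = 15.
Step 5: Check 15 ≤ 45.5625? Yes ✓.

K = 9/4, Plünnecke-Ruzsa bound K³|A| ≈ 45.5625, |3A| = 15, inequality holds.


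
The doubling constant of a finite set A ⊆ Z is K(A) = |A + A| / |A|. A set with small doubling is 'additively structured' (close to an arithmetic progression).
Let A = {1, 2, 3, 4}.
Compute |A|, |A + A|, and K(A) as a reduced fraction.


|A| = 4.
Compute A + A by enumerating all 16 pairs.
A + A = {2, 3, 4, 5, 6, 7, 8}, so |A + A| = 7.
K = |A + A| / |A| = 7/4 (already in lowest terms) ≈ 1.7500.
Reference: AP of size 4 gives K = 7/4 ≈ 1.7500; a fully generic set of size 4 gives K ≈ 2.5000.

|A| = 4, |A + A| = 7, K = 7/4.


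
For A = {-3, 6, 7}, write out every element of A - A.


A - A = {a - a' : a, a' ∈ A}.
Compute a - a' for each ordered pair (a, a'):
a = -3: -3--3=0, -3-6=-9, -3-7=-10
a = 6: 6--3=9, 6-6=0, 6-7=-1
a = 7: 7--3=10, 7-6=1, 7-7=0
Collecting distinct values (and noting 0 appears from a-a):
A - A = {-10, -9, -1, 0, 1, 9, 10}
|A - A| = 7

A - A = {-10, -9, -1, 0, 1, 9, 10}


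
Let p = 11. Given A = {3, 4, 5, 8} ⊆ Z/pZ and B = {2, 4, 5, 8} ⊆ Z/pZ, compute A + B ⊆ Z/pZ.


Work in Z/11Z: reduce every sum a + b modulo 11.
Enumerate all 16 pairs:
a = 3: 3+2=5, 3+4=7, 3+5=8, 3+8=0
a = 4: 4+2=6, 4+4=8, 4+5=9, 4+8=1
a = 5: 5+2=7, 5+4=9, 5+5=10, 5+8=2
a = 8: 8+2=10, 8+4=1, 8+5=2, 8+8=5
Distinct residues collected: {0, 1, 2, 5, 6, 7, 8, 9, 10}
|A + B| = 9 (out of 11 total residues).

A + B = {0, 1, 2, 5, 6, 7, 8, 9, 10}


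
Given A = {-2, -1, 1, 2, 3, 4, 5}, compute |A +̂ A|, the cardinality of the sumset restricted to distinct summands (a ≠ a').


Restricted sumset: A +̂ A = {a + a' : a ∈ A, a' ∈ A, a ≠ a'}.
Equivalently, take A + A and drop any sum 2a that is achievable ONLY as a + a for a ∈ A (i.e. sums representable only with equal summands).
Enumerate pairs (a, a') with a < a' (symmetric, so each unordered pair gives one sum; this covers all a ≠ a'):
  -2 + -1 = -3
  -2 + 1 = -1
  -2 + 2 = 0
  -2 + 3 = 1
  -2 + 4 = 2
  -2 + 5 = 3
  -1 + 1 = 0
  -1 + 2 = 1
  -1 + 3 = 2
  -1 + 4 = 3
  -1 + 5 = 4
  1 + 2 = 3
  1 + 3 = 4
  1 + 4 = 5
  1 + 5 = 6
  2 + 3 = 5
  2 + 4 = 6
  2 + 5 = 7
  3 + 4 = 7
  3 + 5 = 8
  4 + 5 = 9
Collected distinct sums: {-3, -1, 0, 1, 2, 3, 4, 5, 6, 7, 8, 9}
|A +̂ A| = 12
(Reference bound: |A +̂ A| ≥ 2|A| - 3 for |A| ≥ 2, with |A| = 7 giving ≥ 11.)

|A +̂ A| = 12


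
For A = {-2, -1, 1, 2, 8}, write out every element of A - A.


A - A = {a - a' : a, a' ∈ A}.
Compute a - a' for each ordered pair (a, a'):
a = -2: -2--2=0, -2--1=-1, -2-1=-3, -2-2=-4, -2-8=-10
a = -1: -1--2=1, -1--1=0, -1-1=-2, -1-2=-3, -1-8=-9
a = 1: 1--2=3, 1--1=2, 1-1=0, 1-2=-1, 1-8=-7
a = 2: 2--2=4, 2--1=3, 2-1=1, 2-2=0, 2-8=-6
a = 8: 8--2=10, 8--1=9, 8-1=7, 8-2=6, 8-8=0
Collecting distinct values (and noting 0 appears from a-a):
A - A = {-10, -9, -7, -6, -4, -3, -2, -1, 0, 1, 2, 3, 4, 6, 7, 9, 10}
|A - A| = 17

A - A = {-10, -9, -7, -6, -4, -3, -2, -1, 0, 1, 2, 3, 4, 6, 7, 9, 10}


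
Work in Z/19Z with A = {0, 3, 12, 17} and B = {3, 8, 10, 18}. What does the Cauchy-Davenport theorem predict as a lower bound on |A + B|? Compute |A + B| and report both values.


Cauchy-Davenport: |A + B| ≥ min(p, |A| + |B| - 1) for A, B nonempty in Z/pZ.
|A| = 4, |B| = 4, p = 19.
CD lower bound = min(19, 4 + 4 - 1) = min(19, 7) = 7.
Compute A + B mod 19 directly:
a = 0: 0+3=3, 0+8=8, 0+10=10, 0+18=18
a = 3: 3+3=6, 3+8=11, 3+10=13, 3+18=2
a = 12: 12+3=15, 12+8=1, 12+10=3, 12+18=11
a = 17: 17+3=1, 17+8=6, 17+10=8, 17+18=16
A + B = {1, 2, 3, 6, 8, 10, 11, 13, 15, 16, 18}, so |A + B| = 11.
Verify: 11 ≥ 7? Yes ✓.

CD lower bound = 7, actual |A + B| = 11.


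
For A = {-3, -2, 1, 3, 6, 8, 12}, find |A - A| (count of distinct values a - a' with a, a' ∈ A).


A - A = {a - a' : a, a' ∈ A}; |A| = 7.
Bounds: 2|A|-1 ≤ |A - A| ≤ |A|² - |A| + 1, i.e. 13 ≤ |A - A| ≤ 43.
Note: 0 ∈ A - A always (from a - a). The set is symmetric: if d ∈ A - A then -d ∈ A - A.
Enumerate nonzero differences d = a - a' with a > a' (then include -d):
Positive differences: {1, 2, 3, 4, 5, 6, 7, 8, 9, 10, 11, 14, 15}
Full difference set: {0} ∪ (positive diffs) ∪ (negative diffs).
|A - A| = 1 + 2·13 = 27 (matches direct enumeration: 27).

|A - A| = 27


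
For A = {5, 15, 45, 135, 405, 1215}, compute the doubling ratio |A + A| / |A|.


|A| = 6.
Compute A + A by enumerating all 36 pairs.
A + A = {10, 20, 30, 50, 60, 90, 140, 150, 180, 270, 410, 420, 450, 540, 810, 1220, 1230, 1260, 1350, 1620, 2430}, so |A + A| = 21.
K = |A + A| / |A| = 21/6 = 7/2 ≈ 3.5000.
Reference: AP of size 6 gives K = 11/6 ≈ 1.8333; a fully generic set of size 6 gives K ≈ 3.5000.

|A| = 6, |A + A| = 21, K = 21/6 = 7/2.


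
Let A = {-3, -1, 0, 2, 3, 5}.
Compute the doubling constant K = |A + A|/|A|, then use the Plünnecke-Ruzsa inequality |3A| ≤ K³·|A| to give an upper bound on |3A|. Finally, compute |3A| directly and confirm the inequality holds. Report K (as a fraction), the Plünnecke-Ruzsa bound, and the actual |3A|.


|A| = 6.
Step 1: Compute A + A by enumerating all 36 pairs.
A + A = {-6, -4, -3, -2, -1, 0, 1, 2, 3, 4, 5, 6, 7, 8, 10}, so |A + A| = 15.
Step 2: Doubling constant K = |A + A|/|A| = 15/6 = 15/6 ≈ 2.5000.
Step 3: Plünnecke-Ruzsa gives |3A| ≤ K³·|A| = (2.5000)³ · 6 ≈ 93.7500.
Step 4: Compute 3A = A + A + A directly by enumerating all triples (a,b,c) ∈ A³; |3A| = 23.
Step 5: Check 23 ≤ 93.7500? Yes ✓.

K = 15/6, Plünnecke-Ruzsa bound K³|A| ≈ 93.7500, |3A| = 23, inequality holds.


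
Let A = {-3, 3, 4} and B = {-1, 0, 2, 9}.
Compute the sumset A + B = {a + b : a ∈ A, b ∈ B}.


A + B = {a + b : a ∈ A, b ∈ B}.
Enumerate all |A|·|B| = 3·4 = 12 pairs (a, b) and collect distinct sums.
a = -3: -3+-1=-4, -3+0=-3, -3+2=-1, -3+9=6
a = 3: 3+-1=2, 3+0=3, 3+2=5, 3+9=12
a = 4: 4+-1=3, 4+0=4, 4+2=6, 4+9=13
Collecting distinct sums: A + B = {-4, -3, -1, 2, 3, 4, 5, 6, 12, 13}
|A + B| = 10

A + B = {-4, -3, -1, 2, 3, 4, 5, 6, 12, 13}


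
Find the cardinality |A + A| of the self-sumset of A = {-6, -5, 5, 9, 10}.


A + A = {a + a' : a, a' ∈ A}; |A| = 5.
General bounds: 2|A| - 1 ≤ |A + A| ≤ |A|(|A|+1)/2, i.e. 9 ≤ |A + A| ≤ 15.
Lower bound 2|A|-1 is attained iff A is an arithmetic progression.
Enumerate sums a + a' for a ≤ a' (symmetric, so this suffices):
a = -6: -6+-6=-12, -6+-5=-11, -6+5=-1, -6+9=3, -6+10=4
a = -5: -5+-5=-10, -5+5=0, -5+9=4, -5+10=5
a = 5: 5+5=10, 5+9=14, 5+10=15
a = 9: 9+9=18, 9+10=19
a = 10: 10+10=20
Distinct sums: {-12, -11, -10, -1, 0, 3, 4, 5, 10, 14, 15, 18, 19, 20}
|A + A| = 14

|A + A| = 14


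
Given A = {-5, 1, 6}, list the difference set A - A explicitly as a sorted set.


A - A = {a - a' : a, a' ∈ A}.
Compute a - a' for each ordered pair (a, a'):
a = -5: -5--5=0, -5-1=-6, -5-6=-11
a = 1: 1--5=6, 1-1=0, 1-6=-5
a = 6: 6--5=11, 6-1=5, 6-6=0
Collecting distinct values (and noting 0 appears from a-a):
A - A = {-11, -6, -5, 0, 5, 6, 11}
|A - A| = 7

A - A = {-11, -6, -5, 0, 5, 6, 11}


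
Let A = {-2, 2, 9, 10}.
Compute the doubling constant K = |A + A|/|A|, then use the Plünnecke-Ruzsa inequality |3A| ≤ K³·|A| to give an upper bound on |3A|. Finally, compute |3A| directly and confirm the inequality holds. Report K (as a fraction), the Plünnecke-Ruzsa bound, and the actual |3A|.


|A| = 4.
Step 1: Compute A + A by enumerating all 16 pairs.
A + A = {-4, 0, 4, 7, 8, 11, 12, 18, 19, 20}, so |A + A| = 10.
Step 2: Doubling constant K = |A + A|/|A| = 10/4 = 10/4 ≈ 2.5000.
Step 3: Plünnecke-Ruzsa gives |3A| ≤ K³·|A| = (2.5000)³ · 4 ≈ 62.5000.
Step 4: Compute 3A = A + A + A directly by enumerating all triples (a,b,c) ∈ A³; |3A| = 19.
Step 5: Check 19 ≤ 62.5000? Yes ✓.

K = 10/4, Plünnecke-Ruzsa bound K³|A| ≈ 62.5000, |3A| = 19, inequality holds.


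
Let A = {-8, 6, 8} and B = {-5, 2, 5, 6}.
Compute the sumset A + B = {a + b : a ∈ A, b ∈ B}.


A + B = {a + b : a ∈ A, b ∈ B}.
Enumerate all |A|·|B| = 3·4 = 12 pairs (a, b) and collect distinct sums.
a = -8: -8+-5=-13, -8+2=-6, -8+5=-3, -8+6=-2
a = 6: 6+-5=1, 6+2=8, 6+5=11, 6+6=12
a = 8: 8+-5=3, 8+2=10, 8+5=13, 8+6=14
Collecting distinct sums: A + B = {-13, -6, -3, -2, 1, 3, 8, 10, 11, 12, 13, 14}
|A + B| = 12

A + B = {-13, -6, -3, -2, 1, 3, 8, 10, 11, 12, 13, 14}


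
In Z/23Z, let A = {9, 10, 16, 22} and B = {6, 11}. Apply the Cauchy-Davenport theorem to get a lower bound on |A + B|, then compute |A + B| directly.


Cauchy-Davenport: |A + B| ≥ min(p, |A| + |B| - 1) for A, B nonempty in Z/pZ.
|A| = 4, |B| = 2, p = 23.
CD lower bound = min(23, 4 + 2 - 1) = min(23, 5) = 5.
Compute A + B mod 23 directly:
a = 9: 9+6=15, 9+11=20
a = 10: 10+6=16, 10+11=21
a = 16: 16+6=22, 16+11=4
a = 22: 22+6=5, 22+11=10
A + B = {4, 5, 10, 15, 16, 20, 21, 22}, so |A + B| = 8.
Verify: 8 ≥ 5? Yes ✓.

CD lower bound = 5, actual |A + B| = 8.


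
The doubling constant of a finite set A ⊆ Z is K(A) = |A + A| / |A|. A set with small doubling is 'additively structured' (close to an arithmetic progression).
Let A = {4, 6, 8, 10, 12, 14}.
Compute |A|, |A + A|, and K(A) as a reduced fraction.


|A| = 6.
Compute A + A by enumerating all 36 pairs.
A + A = {8, 10, 12, 14, 16, 18, 20, 22, 24, 26, 28}, so |A + A| = 11.
K = |A + A| / |A| = 11/6 (already in lowest terms) ≈ 1.8333.
Reference: AP of size 6 gives K = 11/6 ≈ 1.8333; a fully generic set of size 6 gives K ≈ 3.5000.

|A| = 6, |A + A| = 11, K = 11/6.


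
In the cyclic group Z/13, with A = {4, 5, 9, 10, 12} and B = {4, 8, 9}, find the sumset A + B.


Work in Z/13Z: reduce every sum a + b modulo 13.
Enumerate all 15 pairs:
a = 4: 4+4=8, 4+8=12, 4+9=0
a = 5: 5+4=9, 5+8=0, 5+9=1
a = 9: 9+4=0, 9+8=4, 9+9=5
a = 10: 10+4=1, 10+8=5, 10+9=6
a = 12: 12+4=3, 12+8=7, 12+9=8
Distinct residues collected: {0, 1, 3, 4, 5, 6, 7, 8, 9, 12}
|A + B| = 10 (out of 13 total residues).

A + B = {0, 1, 3, 4, 5, 6, 7, 8, 9, 12}


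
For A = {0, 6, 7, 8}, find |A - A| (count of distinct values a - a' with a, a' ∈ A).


A - A = {a - a' : a, a' ∈ A}; |A| = 4.
Bounds: 2|A|-1 ≤ |A - A| ≤ |A|² - |A| + 1, i.e. 7 ≤ |A - A| ≤ 13.
Note: 0 ∈ A - A always (from a - a). The set is symmetric: if d ∈ A - A then -d ∈ A - A.
Enumerate nonzero differences d = a - a' with a > a' (then include -d):
Positive differences: {1, 2, 6, 7, 8}
Full difference set: {0} ∪ (positive diffs) ∪ (negative diffs).
|A - A| = 1 + 2·5 = 11 (matches direct enumeration: 11).

|A - A| = 11


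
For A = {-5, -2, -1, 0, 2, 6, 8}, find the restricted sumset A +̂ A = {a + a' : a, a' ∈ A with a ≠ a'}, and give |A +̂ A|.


Restricted sumset: A +̂ A = {a + a' : a ∈ A, a' ∈ A, a ≠ a'}.
Equivalently, take A + A and drop any sum 2a that is achievable ONLY as a + a for a ∈ A (i.e. sums representable only with equal summands).
Enumerate pairs (a, a') with a < a' (symmetric, so each unordered pair gives one sum; this covers all a ≠ a'):
  -5 + -2 = -7
  -5 + -1 = -6
  -5 + 0 = -5
  -5 + 2 = -3
  -5 + 6 = 1
  -5 + 8 = 3
  -2 + -1 = -3
  -2 + 0 = -2
  -2 + 2 = 0
  -2 + 6 = 4
  -2 + 8 = 6
  -1 + 0 = -1
  -1 + 2 = 1
  -1 + 6 = 5
  -1 + 8 = 7
  0 + 2 = 2
  0 + 6 = 6
  0 + 8 = 8
  2 + 6 = 8
  2 + 8 = 10
  6 + 8 = 14
Collected distinct sums: {-7, -6, -5, -3, -2, -1, 0, 1, 2, 3, 4, 5, 6, 7, 8, 10, 14}
|A +̂ A| = 17
(Reference bound: |A +̂ A| ≥ 2|A| - 3 for |A| ≥ 2, with |A| = 7 giving ≥ 11.)

|A +̂ A| = 17


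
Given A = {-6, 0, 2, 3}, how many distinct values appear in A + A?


A + A = {a + a' : a, a' ∈ A}; |A| = 4.
General bounds: 2|A| - 1 ≤ |A + A| ≤ |A|(|A|+1)/2, i.e. 7 ≤ |A + A| ≤ 10.
Lower bound 2|A|-1 is attained iff A is an arithmetic progression.
Enumerate sums a + a' for a ≤ a' (symmetric, so this suffices):
a = -6: -6+-6=-12, -6+0=-6, -6+2=-4, -6+3=-3
a = 0: 0+0=0, 0+2=2, 0+3=3
a = 2: 2+2=4, 2+3=5
a = 3: 3+3=6
Distinct sums: {-12, -6, -4, -3, 0, 2, 3, 4, 5, 6}
|A + A| = 10

|A + A| = 10


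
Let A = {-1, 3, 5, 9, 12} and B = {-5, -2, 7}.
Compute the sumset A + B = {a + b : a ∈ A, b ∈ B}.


A + B = {a + b : a ∈ A, b ∈ B}.
Enumerate all |A|·|B| = 5·3 = 15 pairs (a, b) and collect distinct sums.
a = -1: -1+-5=-6, -1+-2=-3, -1+7=6
a = 3: 3+-5=-2, 3+-2=1, 3+7=10
a = 5: 5+-5=0, 5+-2=3, 5+7=12
a = 9: 9+-5=4, 9+-2=7, 9+7=16
a = 12: 12+-5=7, 12+-2=10, 12+7=19
Collecting distinct sums: A + B = {-6, -3, -2, 0, 1, 3, 4, 6, 7, 10, 12, 16, 19}
|A + B| = 13

A + B = {-6, -3, -2, 0, 1, 3, 4, 6, 7, 10, 12, 16, 19}


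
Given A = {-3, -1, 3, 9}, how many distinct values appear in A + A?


A + A = {a + a' : a, a' ∈ A}; |A| = 4.
General bounds: 2|A| - 1 ≤ |A + A| ≤ |A|(|A|+1)/2, i.e. 7 ≤ |A + A| ≤ 10.
Lower bound 2|A|-1 is attained iff A is an arithmetic progression.
Enumerate sums a + a' for a ≤ a' (symmetric, so this suffices):
a = -3: -3+-3=-6, -3+-1=-4, -3+3=0, -3+9=6
a = -1: -1+-1=-2, -1+3=2, -1+9=8
a = 3: 3+3=6, 3+9=12
a = 9: 9+9=18
Distinct sums: {-6, -4, -2, 0, 2, 6, 8, 12, 18}
|A + A| = 9

|A + A| = 9


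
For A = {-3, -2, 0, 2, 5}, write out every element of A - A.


A - A = {a - a' : a, a' ∈ A}.
Compute a - a' for each ordered pair (a, a'):
a = -3: -3--3=0, -3--2=-1, -3-0=-3, -3-2=-5, -3-5=-8
a = -2: -2--3=1, -2--2=0, -2-0=-2, -2-2=-4, -2-5=-7
a = 0: 0--3=3, 0--2=2, 0-0=0, 0-2=-2, 0-5=-5
a = 2: 2--3=5, 2--2=4, 2-0=2, 2-2=0, 2-5=-3
a = 5: 5--3=8, 5--2=7, 5-0=5, 5-2=3, 5-5=0
Collecting distinct values (and noting 0 appears from a-a):
A - A = {-8, -7, -5, -4, -3, -2, -1, 0, 1, 2, 3, 4, 5, 7, 8}
|A - A| = 15

A - A = {-8, -7, -5, -4, -3, -2, -1, 0, 1, 2, 3, 4, 5, 7, 8}


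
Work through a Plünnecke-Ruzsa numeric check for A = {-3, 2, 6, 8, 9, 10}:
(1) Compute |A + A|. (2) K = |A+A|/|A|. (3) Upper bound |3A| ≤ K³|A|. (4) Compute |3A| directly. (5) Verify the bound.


|A| = 6.
Step 1: Compute A + A by enumerating all 36 pairs.
A + A = {-6, -1, 3, 4, 5, 6, 7, 8, 10, 11, 12, 14, 15, 16, 17, 18, 19, 20}, so |A + A| = 18.
Step 2: Doubling constant K = |A + A|/|A| = 18/6 = 18/6 ≈ 3.0000.
Step 3: Plünnecke-Ruzsa gives |3A| ≤ K³·|A| = (3.0000)³ · 6 ≈ 162.0000.
Step 4: Compute 3A = A + A + A directly by enumerating all triples (a,b,c) ∈ A³; |3A| = 33.
Step 5: Check 33 ≤ 162.0000? Yes ✓.

K = 18/6, Plünnecke-Ruzsa bound K³|A| ≈ 162.0000, |3A| = 33, inequality holds.


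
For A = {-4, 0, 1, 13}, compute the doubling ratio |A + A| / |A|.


|A| = 4.
Compute A + A by enumerating all 16 pairs.
A + A = {-8, -4, -3, 0, 1, 2, 9, 13, 14, 26}, so |A + A| = 10.
K = |A + A| / |A| = 10/4 = 5/2 ≈ 2.5000.
Reference: AP of size 4 gives K = 7/4 ≈ 1.7500; a fully generic set of size 4 gives K ≈ 2.5000.

|A| = 4, |A + A| = 10, K = 10/4 = 5/2.


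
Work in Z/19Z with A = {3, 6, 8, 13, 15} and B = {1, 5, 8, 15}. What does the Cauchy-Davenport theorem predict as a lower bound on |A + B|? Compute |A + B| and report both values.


Cauchy-Davenport: |A + B| ≥ min(p, |A| + |B| - 1) for A, B nonempty in Z/pZ.
|A| = 5, |B| = 4, p = 19.
CD lower bound = min(19, 5 + 4 - 1) = min(19, 8) = 8.
Compute A + B mod 19 directly:
a = 3: 3+1=4, 3+5=8, 3+8=11, 3+15=18
a = 6: 6+1=7, 6+5=11, 6+8=14, 6+15=2
a = 8: 8+1=9, 8+5=13, 8+8=16, 8+15=4
a = 13: 13+1=14, 13+5=18, 13+8=2, 13+15=9
a = 15: 15+1=16, 15+5=1, 15+8=4, 15+15=11
A + B = {1, 2, 4, 7, 8, 9, 11, 13, 14, 16, 18}, so |A + B| = 11.
Verify: 11 ≥ 8? Yes ✓.

CD lower bound = 8, actual |A + B| = 11.


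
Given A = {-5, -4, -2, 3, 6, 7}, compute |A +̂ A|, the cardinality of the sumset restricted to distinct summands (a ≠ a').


Restricted sumset: A +̂ A = {a + a' : a ∈ A, a' ∈ A, a ≠ a'}.
Equivalently, take A + A and drop any sum 2a that is achievable ONLY as a + a for a ∈ A (i.e. sums representable only with equal summands).
Enumerate pairs (a, a') with a < a' (symmetric, so each unordered pair gives one sum; this covers all a ≠ a'):
  -5 + -4 = -9
  -5 + -2 = -7
  -5 + 3 = -2
  -5 + 6 = 1
  -5 + 7 = 2
  -4 + -2 = -6
  -4 + 3 = -1
  -4 + 6 = 2
  -4 + 7 = 3
  -2 + 3 = 1
  -2 + 6 = 4
  -2 + 7 = 5
  3 + 6 = 9
  3 + 7 = 10
  6 + 7 = 13
Collected distinct sums: {-9, -7, -6, -2, -1, 1, 2, 3, 4, 5, 9, 10, 13}
|A +̂ A| = 13
(Reference bound: |A +̂ A| ≥ 2|A| - 3 for |A| ≥ 2, with |A| = 6 giving ≥ 9.)

|A +̂ A| = 13


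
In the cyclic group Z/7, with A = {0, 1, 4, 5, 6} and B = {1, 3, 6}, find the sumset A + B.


Work in Z/7Z: reduce every sum a + b modulo 7.
Enumerate all 15 pairs:
a = 0: 0+1=1, 0+3=3, 0+6=6
a = 1: 1+1=2, 1+3=4, 1+6=0
a = 4: 4+1=5, 4+3=0, 4+6=3
a = 5: 5+1=6, 5+3=1, 5+6=4
a = 6: 6+1=0, 6+3=2, 6+6=5
Distinct residues collected: {0, 1, 2, 3, 4, 5, 6}
|A + B| = 7 (out of 7 total residues).

A + B = {0, 1, 2, 3, 4, 5, 6}


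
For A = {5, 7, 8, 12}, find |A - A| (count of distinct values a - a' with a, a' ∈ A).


A - A = {a - a' : a, a' ∈ A}; |A| = 4.
Bounds: 2|A|-1 ≤ |A - A| ≤ |A|² - |A| + 1, i.e. 7 ≤ |A - A| ≤ 13.
Note: 0 ∈ A - A always (from a - a). The set is symmetric: if d ∈ A - A then -d ∈ A - A.
Enumerate nonzero differences d = a - a' with a > a' (then include -d):
Positive differences: {1, 2, 3, 4, 5, 7}
Full difference set: {0} ∪ (positive diffs) ∪ (negative diffs).
|A - A| = 1 + 2·6 = 13 (matches direct enumeration: 13).

|A - A| = 13


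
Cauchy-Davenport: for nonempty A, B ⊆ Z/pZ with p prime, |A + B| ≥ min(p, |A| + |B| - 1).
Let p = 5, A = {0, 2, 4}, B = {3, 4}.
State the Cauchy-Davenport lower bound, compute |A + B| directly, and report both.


Cauchy-Davenport: |A + B| ≥ min(p, |A| + |B| - 1) for A, B nonempty in Z/pZ.
|A| = 3, |B| = 2, p = 5.
CD lower bound = min(5, 3 + 2 - 1) = min(5, 4) = 4.
Compute A + B mod 5 directly:
a = 0: 0+3=3, 0+4=4
a = 2: 2+3=0, 2+4=1
a = 4: 4+3=2, 4+4=3
A + B = {0, 1, 2, 3, 4}, so |A + B| = 5.
Verify: 5 ≥ 4? Yes ✓.

CD lower bound = 4, actual |A + B| = 5.


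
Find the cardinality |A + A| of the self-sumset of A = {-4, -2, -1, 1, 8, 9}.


A + A = {a + a' : a, a' ∈ A}; |A| = 6.
General bounds: 2|A| - 1 ≤ |A + A| ≤ |A|(|A|+1)/2, i.e. 11 ≤ |A + A| ≤ 21.
Lower bound 2|A|-1 is attained iff A is an arithmetic progression.
Enumerate sums a + a' for a ≤ a' (symmetric, so this suffices):
a = -4: -4+-4=-8, -4+-2=-6, -4+-1=-5, -4+1=-3, -4+8=4, -4+9=5
a = -2: -2+-2=-4, -2+-1=-3, -2+1=-1, -2+8=6, -2+9=7
a = -1: -1+-1=-2, -1+1=0, -1+8=7, -1+9=8
a = 1: 1+1=2, 1+8=9, 1+9=10
a = 8: 8+8=16, 8+9=17
a = 9: 9+9=18
Distinct sums: {-8, -6, -5, -4, -3, -2, -1, 0, 2, 4, 5, 6, 7, 8, 9, 10, 16, 17, 18}
|A + A| = 19

|A + A| = 19


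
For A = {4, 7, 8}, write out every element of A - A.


A - A = {a - a' : a, a' ∈ A}.
Compute a - a' for each ordered pair (a, a'):
a = 4: 4-4=0, 4-7=-3, 4-8=-4
a = 7: 7-4=3, 7-7=0, 7-8=-1
a = 8: 8-4=4, 8-7=1, 8-8=0
Collecting distinct values (and noting 0 appears from a-a):
A - A = {-4, -3, -1, 0, 1, 3, 4}
|A - A| = 7

A - A = {-4, -3, -1, 0, 1, 3, 4}


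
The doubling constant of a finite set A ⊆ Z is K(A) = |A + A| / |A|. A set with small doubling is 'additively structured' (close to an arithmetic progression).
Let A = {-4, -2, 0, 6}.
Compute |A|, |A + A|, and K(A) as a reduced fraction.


|A| = 4.
Compute A + A by enumerating all 16 pairs.
A + A = {-8, -6, -4, -2, 0, 2, 4, 6, 12}, so |A + A| = 9.
K = |A + A| / |A| = 9/4 (already in lowest terms) ≈ 2.2500.
Reference: AP of size 4 gives K = 7/4 ≈ 1.7500; a fully generic set of size 4 gives K ≈ 2.5000.

|A| = 4, |A + A| = 9, K = 9/4.


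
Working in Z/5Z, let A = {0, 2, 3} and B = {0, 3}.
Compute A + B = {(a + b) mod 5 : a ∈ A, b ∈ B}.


Work in Z/5Z: reduce every sum a + b modulo 5.
Enumerate all 6 pairs:
a = 0: 0+0=0, 0+3=3
a = 2: 2+0=2, 2+3=0
a = 3: 3+0=3, 3+3=1
Distinct residues collected: {0, 1, 2, 3}
|A + B| = 4 (out of 5 total residues).

A + B = {0, 1, 2, 3}


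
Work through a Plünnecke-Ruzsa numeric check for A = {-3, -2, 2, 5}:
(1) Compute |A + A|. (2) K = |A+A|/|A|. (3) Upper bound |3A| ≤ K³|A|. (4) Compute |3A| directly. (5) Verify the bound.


|A| = 4.
Step 1: Compute A + A by enumerating all 16 pairs.
A + A = {-6, -5, -4, -1, 0, 2, 3, 4, 7, 10}, so |A + A| = 10.
Step 2: Doubling constant K = |A + A|/|A| = 10/4 = 10/4 ≈ 2.5000.
Step 3: Plünnecke-Ruzsa gives |3A| ≤ K³·|A| = (2.5000)³ · 4 ≈ 62.5000.
Step 4: Compute 3A = A + A + A directly by enumerating all triples (a,b,c) ∈ A³; |3A| = 19.
Step 5: Check 19 ≤ 62.5000? Yes ✓.

K = 10/4, Plünnecke-Ruzsa bound K³|A| ≈ 62.5000, |3A| = 19, inequality holds.


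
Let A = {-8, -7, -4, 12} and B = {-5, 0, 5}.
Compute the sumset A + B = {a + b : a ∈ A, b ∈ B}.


A + B = {a + b : a ∈ A, b ∈ B}.
Enumerate all |A|·|B| = 4·3 = 12 pairs (a, b) and collect distinct sums.
a = -8: -8+-5=-13, -8+0=-8, -8+5=-3
a = -7: -7+-5=-12, -7+0=-7, -7+5=-2
a = -4: -4+-5=-9, -4+0=-4, -4+5=1
a = 12: 12+-5=7, 12+0=12, 12+5=17
Collecting distinct sums: A + B = {-13, -12, -9, -8, -7, -4, -3, -2, 1, 7, 12, 17}
|A + B| = 12

A + B = {-13, -12, -9, -8, -7, -4, -3, -2, 1, 7, 12, 17}


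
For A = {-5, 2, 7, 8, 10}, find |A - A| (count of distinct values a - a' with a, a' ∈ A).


A - A = {a - a' : a, a' ∈ A}; |A| = 5.
Bounds: 2|A|-1 ≤ |A - A| ≤ |A|² - |A| + 1, i.e. 9 ≤ |A - A| ≤ 21.
Note: 0 ∈ A - A always (from a - a). The set is symmetric: if d ∈ A - A then -d ∈ A - A.
Enumerate nonzero differences d = a - a' with a > a' (then include -d):
Positive differences: {1, 2, 3, 5, 6, 7, 8, 12, 13, 15}
Full difference set: {0} ∪ (positive diffs) ∪ (negative diffs).
|A - A| = 1 + 2·10 = 21 (matches direct enumeration: 21).

|A - A| = 21


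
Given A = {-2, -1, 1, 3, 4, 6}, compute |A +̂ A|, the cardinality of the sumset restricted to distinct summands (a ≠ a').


Restricted sumset: A +̂ A = {a + a' : a ∈ A, a' ∈ A, a ≠ a'}.
Equivalently, take A + A and drop any sum 2a that is achievable ONLY as a + a for a ∈ A (i.e. sums representable only with equal summands).
Enumerate pairs (a, a') with a < a' (symmetric, so each unordered pair gives one sum; this covers all a ≠ a'):
  -2 + -1 = -3
  -2 + 1 = -1
  -2 + 3 = 1
  -2 + 4 = 2
  -2 + 6 = 4
  -1 + 1 = 0
  -1 + 3 = 2
  -1 + 4 = 3
  -1 + 6 = 5
  1 + 3 = 4
  1 + 4 = 5
  1 + 6 = 7
  3 + 4 = 7
  3 + 6 = 9
  4 + 6 = 10
Collected distinct sums: {-3, -1, 0, 1, 2, 3, 4, 5, 7, 9, 10}
|A +̂ A| = 11
(Reference bound: |A +̂ A| ≥ 2|A| - 3 for |A| ≥ 2, with |A| = 6 giving ≥ 9.)

|A +̂ A| = 11


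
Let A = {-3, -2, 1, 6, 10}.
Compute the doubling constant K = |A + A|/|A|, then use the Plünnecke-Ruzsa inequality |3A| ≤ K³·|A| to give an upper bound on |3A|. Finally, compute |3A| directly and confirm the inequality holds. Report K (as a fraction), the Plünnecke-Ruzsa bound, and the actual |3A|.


|A| = 5.
Step 1: Compute A + A by enumerating all 25 pairs.
A + A = {-6, -5, -4, -2, -1, 2, 3, 4, 7, 8, 11, 12, 16, 20}, so |A + A| = 14.
Step 2: Doubling constant K = |A + A|/|A| = 14/5 = 14/5 ≈ 2.8000.
Step 3: Plünnecke-Ruzsa gives |3A| ≤ K³·|A| = (2.8000)³ · 5 ≈ 109.7600.
Step 4: Compute 3A = A + A + A directly by enumerating all triples (a,b,c) ∈ A³; |3A| = 27.
Step 5: Check 27 ≤ 109.7600? Yes ✓.

K = 14/5, Plünnecke-Ruzsa bound K³|A| ≈ 109.7600, |3A| = 27, inequality holds.


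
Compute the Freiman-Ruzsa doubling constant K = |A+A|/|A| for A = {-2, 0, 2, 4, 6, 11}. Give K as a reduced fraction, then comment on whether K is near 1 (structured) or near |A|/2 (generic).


|A| = 6.
Compute A + A by enumerating all 36 pairs.
A + A = {-4, -2, 0, 2, 4, 6, 8, 9, 10, 11, 12, 13, 15, 17, 22}, so |A + A| = 15.
K = |A + A| / |A| = 15/6 = 5/2 ≈ 2.5000.
Reference: AP of size 6 gives K = 11/6 ≈ 1.8333; a fully generic set of size 6 gives K ≈ 3.5000.

|A| = 6, |A + A| = 15, K = 15/6 = 5/2.
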